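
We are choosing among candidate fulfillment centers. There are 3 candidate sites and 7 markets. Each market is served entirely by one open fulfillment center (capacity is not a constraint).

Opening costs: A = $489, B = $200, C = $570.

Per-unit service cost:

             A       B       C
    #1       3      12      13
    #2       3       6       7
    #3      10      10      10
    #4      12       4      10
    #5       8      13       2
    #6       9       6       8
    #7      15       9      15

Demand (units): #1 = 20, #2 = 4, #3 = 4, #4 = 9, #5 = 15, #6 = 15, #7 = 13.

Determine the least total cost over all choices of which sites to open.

Minimum total cost: 942

For any fixed open set, each market goes to its cheapest open site; total = fixed + service.
{B}: #1→B 12·20=240, #2→B 6·4=24, #3→B 10·4=40, #4→B 4·9=36, #5→B 13·15=195, #6→B 6·15=90, #7→B 9·13=117. Service 742; fixed 200; total 942.
{A}: service 670 + fixed 489 = 1159
{A, B}: service 475 + fixed 689 = 1164
{A, B, C}: service 385 + fixed 1259 = 1644
(All 7 nonempty subsets were checked; B only is lowest.)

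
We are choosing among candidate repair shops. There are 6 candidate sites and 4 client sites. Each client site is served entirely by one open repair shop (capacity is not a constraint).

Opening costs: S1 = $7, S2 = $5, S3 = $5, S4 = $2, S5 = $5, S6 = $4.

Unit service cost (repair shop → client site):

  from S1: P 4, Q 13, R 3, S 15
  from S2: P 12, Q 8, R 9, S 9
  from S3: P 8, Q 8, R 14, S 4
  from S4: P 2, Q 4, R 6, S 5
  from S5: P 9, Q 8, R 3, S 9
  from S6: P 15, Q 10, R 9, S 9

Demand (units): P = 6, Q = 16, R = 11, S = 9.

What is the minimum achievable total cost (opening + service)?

For any fixed open set, each client site goes to its cheapest open site; total = fixed + service.
{S3, S4, S5}: P→S4 2·6=12, Q→S4 4·16=64, R→S5 3·11=33, S→S3 4·9=36. Service 145; fixed 12; total 157.
{S1, S3, S4}: service 145 + fixed 14 = 159
{S3, S4, S5, S6}: service 145 + fixed 16 = 161
{S1, S2, S3, S4, S5, S6}: service 145 + fixed 28 = 173
No other subset beats 157.

Minimum total cost: 157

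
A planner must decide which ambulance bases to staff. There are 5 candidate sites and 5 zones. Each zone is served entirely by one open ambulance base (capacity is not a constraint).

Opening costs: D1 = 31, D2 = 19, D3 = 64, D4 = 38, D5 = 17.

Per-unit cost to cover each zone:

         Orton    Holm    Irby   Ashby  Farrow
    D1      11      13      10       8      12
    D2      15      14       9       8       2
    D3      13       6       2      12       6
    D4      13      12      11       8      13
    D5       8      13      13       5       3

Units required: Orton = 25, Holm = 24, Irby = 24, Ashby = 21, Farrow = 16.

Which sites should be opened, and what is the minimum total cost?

Open D3 and D5; minimum total cost 626.

For any fixed open set, each zone goes to its cheapest open site; total = fixed + service.
{D3, D5}: Orton→D5 8·25=200, Holm→D3 6·24=144, Irby→D3 2·24=48, Ashby→D5 5·21=105, Farrow→D5 3·16=48. Service 545; fixed 81; total 626.
{D2, D3, D5}: service 529 + fixed 100 = 629
{D1, D3, D5}: Orton→D5 8·25=200, Holm→D3 6·24=144, Irby→D3 2·24=48, Ashby→D5 5·21=105, Farrow→D5 3·16=48. Service 545; fixed 112; total 657.
{D1, D2, D3, D4, D5}: service 529 + fixed 169 = 698
No other subset beats 626.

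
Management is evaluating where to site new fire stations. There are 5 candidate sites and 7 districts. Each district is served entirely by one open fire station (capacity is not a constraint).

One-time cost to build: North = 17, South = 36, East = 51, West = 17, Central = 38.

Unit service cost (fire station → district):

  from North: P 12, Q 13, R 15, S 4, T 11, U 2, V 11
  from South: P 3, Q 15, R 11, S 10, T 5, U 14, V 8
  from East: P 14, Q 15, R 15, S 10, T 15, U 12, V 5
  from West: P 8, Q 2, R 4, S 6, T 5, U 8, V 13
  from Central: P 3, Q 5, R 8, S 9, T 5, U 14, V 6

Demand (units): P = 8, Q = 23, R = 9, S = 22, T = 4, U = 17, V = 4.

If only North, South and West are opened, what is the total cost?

Each district is assigned to its cheapest site among the open ones.
{North, South, West}: P→South 3·8=24, Q→West 2·23=46, R→West 4·9=36, S→North 4·22=88, T→South 5·4=20, U→North 2·17=34, V→South 8·4=32. Service 280; fixed 70; total 350.

Total cost: 350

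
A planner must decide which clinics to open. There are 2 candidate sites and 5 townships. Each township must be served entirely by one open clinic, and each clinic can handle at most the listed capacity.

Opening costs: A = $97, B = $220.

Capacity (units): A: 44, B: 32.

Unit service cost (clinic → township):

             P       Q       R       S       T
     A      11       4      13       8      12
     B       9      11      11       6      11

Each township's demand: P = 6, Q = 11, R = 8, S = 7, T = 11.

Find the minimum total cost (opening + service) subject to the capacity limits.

Open {A}: P→A 11·6=66, Q→A 4·11=44, R→A 13·8=104, S→A 8·7=56, T→A 12·11=132.
Loads: A carries 43/44. Service 402; fixed 97; total 499.
Next best feasible plan costs 666.

Minimum total cost: 499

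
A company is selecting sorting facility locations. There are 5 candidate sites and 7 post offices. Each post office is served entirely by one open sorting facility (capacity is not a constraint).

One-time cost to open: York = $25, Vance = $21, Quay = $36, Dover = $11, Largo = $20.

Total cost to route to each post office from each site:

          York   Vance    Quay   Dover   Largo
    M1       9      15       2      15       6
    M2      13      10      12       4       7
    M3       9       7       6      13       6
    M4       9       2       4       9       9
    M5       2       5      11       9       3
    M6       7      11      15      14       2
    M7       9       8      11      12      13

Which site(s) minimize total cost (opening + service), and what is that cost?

For any fixed open set, each post office goes to its cheapest open site; total = fixed + service.
{Largo}: M1→Largo 6, M2→Largo 7, M3→Largo 6, M4→Largo 9, M5→Largo 3, M6→Largo 2, M7→Largo 13. Service 46; fixed 20; total 66.
{Dover, Largo}: M1→Largo 6, M2→Dover 4, M3→Largo 6, M4→Dover 9, M5→Largo 3, M6→Largo 2, M7→Dover 12. Service 42; fixed 31; total 73.
{Vance, Largo}: service 34 + fixed 41 = 75
{York, Vance, Quay, Dover, Largo}: M1→Quay 2, M2→Dover 4, M3→Quay 6, M4→Vance 2, M5→York 2, M6→Largo 2, M7→Vance 8. Service 26; fixed 113; total 139.
No other subset beats 66.

Open Largo only; minimum total cost 66.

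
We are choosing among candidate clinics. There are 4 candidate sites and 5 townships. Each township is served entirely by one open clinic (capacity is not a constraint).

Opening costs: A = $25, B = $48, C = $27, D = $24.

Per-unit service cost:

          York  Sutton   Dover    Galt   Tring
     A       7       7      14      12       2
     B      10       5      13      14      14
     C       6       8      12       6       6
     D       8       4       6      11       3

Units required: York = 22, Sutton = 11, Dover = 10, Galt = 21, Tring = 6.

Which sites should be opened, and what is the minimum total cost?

For any fixed open set, each township goes to its cheapest open site; total = fixed + service.
{C, D}: York→C 6·22=132, Sutton→D 4·11=44, Dover→D 6·10=60, Galt→C 6·21=126, Tring→D 3·6=18. Service 380; fixed 51; total 431.
{A, C, D}: York→C 6·22=132, Sutton→D 4·11=44, Dover→D 6·10=60, Galt→C 6·21=126, Tring→A 2·6=12. Service 374; fixed 76; total 450.
{B, C, D}: York→C 6·22=132, Sutton→D 4·11=44, Dover→D 6·10=60, Galt→C 6·21=126, Tring→D 3·6=18. Service 380; fixed 99; total 479.
{A, B, C, D}: York→C 6·22=132, Sutton→D 4·11=44, Dover→D 6·10=60, Galt→C 6·21=126, Tring→A 2·6=12. Service 374; fixed 124; total 498.
No other subset beats 431.

Open C and D; minimum total cost 431.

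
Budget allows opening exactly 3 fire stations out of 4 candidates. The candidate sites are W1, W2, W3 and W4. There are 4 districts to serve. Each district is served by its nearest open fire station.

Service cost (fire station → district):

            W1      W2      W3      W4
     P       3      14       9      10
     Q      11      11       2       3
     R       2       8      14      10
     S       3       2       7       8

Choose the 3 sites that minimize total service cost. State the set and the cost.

Choose W1, W2 and W3; total service cost 9.

With exactly 3 open, each district uses its cheapest among the chosen.
{W1, W2, W3}: P→W1 3, Q→W3 2, R→W1 2, S→W2 2. Service cost 9.
{W1, W2, W4}: service cost 10
{W1, W3, W4}: service cost 10
Among all 4 size-3 choices, {W1, W2, W3} is lowest.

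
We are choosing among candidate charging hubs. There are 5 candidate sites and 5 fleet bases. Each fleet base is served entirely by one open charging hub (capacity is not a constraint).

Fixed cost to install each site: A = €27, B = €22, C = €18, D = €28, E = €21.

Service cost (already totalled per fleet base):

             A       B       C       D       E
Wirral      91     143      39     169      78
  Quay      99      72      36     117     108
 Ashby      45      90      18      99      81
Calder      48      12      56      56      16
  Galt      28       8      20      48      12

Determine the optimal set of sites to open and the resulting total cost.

Open B and C; minimum total cost 153.

For any fixed open set, each fleet base goes to its cheapest open site; total = fixed + service.
{B, C}: Wirral→C 39, Quay→C 36, Ashby→C 18, Calder→B 12, Galt→B 8. Service 113; fixed 40; total 153.
{C, E}: service 121 + fixed 39 = 160
{B, C, E}: Wirral→C 39, Quay→C 36, Ashby→C 18, Calder→B 12, Galt→B 8. Service 113; fixed 61; total 174.
{A, B, C, D, E}: service 113 + fixed 116 = 229
No other subset beats 153.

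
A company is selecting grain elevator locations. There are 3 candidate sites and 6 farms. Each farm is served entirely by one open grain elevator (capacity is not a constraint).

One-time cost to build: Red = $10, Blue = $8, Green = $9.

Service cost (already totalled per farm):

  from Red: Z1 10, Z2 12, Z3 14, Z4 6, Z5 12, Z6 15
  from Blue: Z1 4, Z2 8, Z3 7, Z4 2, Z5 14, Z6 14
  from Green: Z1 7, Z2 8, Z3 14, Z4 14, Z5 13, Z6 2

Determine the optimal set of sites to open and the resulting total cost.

Open Blue and Green; minimum total cost 53.

For any fixed open set, each farm goes to its cheapest open site; total = fixed + service.
{Blue, Green}: Z1→Blue 4, Z2→Blue 8, Z3→Blue 7, Z4→Blue 2, Z5→Green 13, Z6→Green 2. Service 36; fixed 17; total 53.
{Blue}: service 49 + fixed 8 = 57
{Red, Blue, Green}: service 35 + fixed 27 = 62
No other subset beats 53.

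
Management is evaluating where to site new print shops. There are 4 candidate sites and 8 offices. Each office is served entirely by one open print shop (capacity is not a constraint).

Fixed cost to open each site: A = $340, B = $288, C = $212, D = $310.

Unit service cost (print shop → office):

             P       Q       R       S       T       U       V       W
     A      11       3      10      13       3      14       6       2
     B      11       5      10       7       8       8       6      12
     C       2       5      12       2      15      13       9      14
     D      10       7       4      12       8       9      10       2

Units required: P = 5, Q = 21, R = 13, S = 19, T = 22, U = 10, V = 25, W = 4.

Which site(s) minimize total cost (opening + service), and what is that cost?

For any fixed open set, each office goes to its cheapest open site; total = fixed + service.
{A, C}: P→C 2·5=10, Q→A 3·21=63, R→A 10·13=130, S→C 2·19=38, T→A 3·22=66, U→C 13·10=130, V→A 6·25=150, W→A 2·4=8. Service 595; fixed 552; total 1147.
{B}: service 877 + fixed 288 = 1165
{A}: service 859 + fixed 340 = 1199
{A, B, C, D}: service 467 + fixed 1150 = 1617
No other subset beats 1147.

Open A and C; minimum total cost 1147.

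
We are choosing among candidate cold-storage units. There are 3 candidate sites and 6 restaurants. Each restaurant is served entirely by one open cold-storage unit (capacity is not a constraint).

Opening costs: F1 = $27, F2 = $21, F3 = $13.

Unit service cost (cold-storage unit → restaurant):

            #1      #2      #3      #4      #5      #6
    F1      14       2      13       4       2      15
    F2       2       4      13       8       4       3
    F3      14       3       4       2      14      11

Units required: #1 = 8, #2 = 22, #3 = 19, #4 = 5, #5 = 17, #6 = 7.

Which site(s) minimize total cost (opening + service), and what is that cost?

For any fixed open set, each restaurant goes to its cheapest open site; total = fixed + service.
{F1, F2, F3}: #1→F2 2·8=16, #2→F1 2·22=44, #3→F3 4·19=76, #4→F3 2·5=10, #5→F1 2·17=34, #6→F2 3·7=21. Service 201; fixed 61; total 262.
{F2, F3}: #1→F2 2·8=16, #2→F3 3·22=66, #3→F3 4·19=76, #4→F3 2·5=10, #5→F2 4·17=68, #6→F2 3·7=21. Service 257; fixed 34; total 291.
{F1, F3}: service 353 + fixed 40 = 393
{F3}: #1→F3 14·8=112, #2→F3 3·22=66, #3→F3 4·19=76, #4→F3 2·5=10, #5→F3 14·17=238, #6→F3 11·7=77. Service 579; fixed 13; total 592.
(All 7 nonempty subsets were checked; F1, F2 and F3 is lowest.)

Open F1, F2 and F3; minimum total cost 262.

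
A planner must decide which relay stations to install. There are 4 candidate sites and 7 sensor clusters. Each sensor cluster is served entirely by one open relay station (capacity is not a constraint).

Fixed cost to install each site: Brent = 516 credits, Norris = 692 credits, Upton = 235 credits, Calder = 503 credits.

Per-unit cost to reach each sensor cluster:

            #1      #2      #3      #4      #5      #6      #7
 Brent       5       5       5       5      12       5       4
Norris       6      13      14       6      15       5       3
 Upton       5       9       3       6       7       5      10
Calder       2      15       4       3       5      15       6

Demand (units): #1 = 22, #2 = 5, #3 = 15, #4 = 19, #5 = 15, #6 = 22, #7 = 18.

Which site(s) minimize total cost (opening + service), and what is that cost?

Open Upton only; minimum total cost 944.

For any fixed open set, each sensor cluster goes to its cheapest open site; total = fixed + service.
{Upton}: #1→Upton 5·22=110, #2→Upton 9·5=45, #3→Upton 3·15=45, #4→Upton 6·19=114, #5→Upton 7·15=105, #6→Upton 5·22=110, #7→Upton 10·18=180. Service 709; fixed 235; total 944.
{Brent}: service 667 + fixed 516 = 1183
{Upton, Calder}: service 484 + fixed 738 = 1222
{Brent, Norris, Upton, Calder}: #1→Calder 2·22=44, #2→Brent 5·5=25, #3→Upton 3·15=45, #4→Calder 3·19=57, #5→Calder 5·15=75, #6→Brent 5·22=110, #7→Norris 3·18=54. Service 410; fixed 1946; total 2356.
No other subset beats 944.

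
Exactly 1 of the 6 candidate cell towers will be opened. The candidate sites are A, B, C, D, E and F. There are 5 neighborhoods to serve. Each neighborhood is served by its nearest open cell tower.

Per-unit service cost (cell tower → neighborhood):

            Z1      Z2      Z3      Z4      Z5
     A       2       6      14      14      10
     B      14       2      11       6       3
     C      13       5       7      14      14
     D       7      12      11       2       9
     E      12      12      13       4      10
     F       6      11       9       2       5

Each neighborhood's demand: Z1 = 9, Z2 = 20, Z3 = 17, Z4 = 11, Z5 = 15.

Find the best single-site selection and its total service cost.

Choose B only; total service cost 464.

With exactly 1 open, each neighborhood uses its cheapest among the chosen.
{B}: Z1→B 14·9=126, Z2→B 2·20=40, Z3→B 11·17=187, Z4→B 6·11=66, Z5→B 3·15=45. Service cost 464.
{F}: service cost 524
{D}: service cost 647
Among all 6 size-1 choices, {B} is lowest.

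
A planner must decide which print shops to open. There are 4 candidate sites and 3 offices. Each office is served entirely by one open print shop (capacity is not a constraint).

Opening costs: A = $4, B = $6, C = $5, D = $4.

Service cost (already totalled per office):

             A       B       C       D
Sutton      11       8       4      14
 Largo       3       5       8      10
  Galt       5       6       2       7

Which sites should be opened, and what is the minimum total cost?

For any fixed open set, each office goes to its cheapest open site; total = fixed + service.
{A, C}: Sutton→C 4, Largo→A 3, Galt→C 2. Service 9; fixed 9; total 18.
{C}: Sutton→C 4, Largo→C 8, Galt→C 2. Service 14; fixed 5; total 19.
{A, C, D}: Sutton→C 4, Largo→A 3, Galt→C 2. Service 9; fixed 13; total 22.
{A, B, C, D}: Sutton→C 4, Largo→A 3, Galt→C 2. Service 9; fixed 19; total 28.
No other subset beats 18.

Open A and C; minimum total cost 18.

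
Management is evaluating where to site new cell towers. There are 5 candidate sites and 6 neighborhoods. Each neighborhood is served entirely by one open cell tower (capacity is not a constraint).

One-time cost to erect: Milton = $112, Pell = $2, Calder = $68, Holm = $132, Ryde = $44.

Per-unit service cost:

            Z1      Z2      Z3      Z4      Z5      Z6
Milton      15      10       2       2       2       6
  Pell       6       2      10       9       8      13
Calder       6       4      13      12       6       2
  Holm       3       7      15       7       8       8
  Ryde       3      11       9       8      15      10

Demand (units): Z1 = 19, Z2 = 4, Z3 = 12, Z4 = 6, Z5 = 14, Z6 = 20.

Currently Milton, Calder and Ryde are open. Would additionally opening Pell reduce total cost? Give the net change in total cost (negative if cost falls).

Yes — net change −6 (cost falls by 6).

Current service cost with {Milton, Calder, Ryde}: 177.
Adding Pell: each neighborhood re-picks its cheapest; new service cost 169, saving 8.
Extra fixed cost: 2. Net change = 2 − 8 = -6.
(Totals: 401 → 395.)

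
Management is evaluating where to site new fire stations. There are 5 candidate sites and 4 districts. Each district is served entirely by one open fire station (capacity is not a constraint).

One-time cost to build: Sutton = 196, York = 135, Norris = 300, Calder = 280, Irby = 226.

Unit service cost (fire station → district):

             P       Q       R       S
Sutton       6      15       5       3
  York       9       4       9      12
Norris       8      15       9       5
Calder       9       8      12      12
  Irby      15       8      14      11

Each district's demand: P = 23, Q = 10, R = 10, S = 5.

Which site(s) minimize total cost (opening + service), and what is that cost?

Open York only; minimum total cost 532.

For any fixed open set, each district goes to its cheapest open site; total = fixed + service.
{York}: P→York 9·23=207, Q→York 4·10=40, R→York 9·10=90, S→York 12·5=60. Service 397; fixed 135; total 532.
{Sutton}: service 353 + fixed 196 = 549
{Sutton, York}: service 243 + fixed 331 = 574
{Sutton, York, Norris, Calder, Irby}: service 243 + fixed 1137 = 1380
No other subset beats 532.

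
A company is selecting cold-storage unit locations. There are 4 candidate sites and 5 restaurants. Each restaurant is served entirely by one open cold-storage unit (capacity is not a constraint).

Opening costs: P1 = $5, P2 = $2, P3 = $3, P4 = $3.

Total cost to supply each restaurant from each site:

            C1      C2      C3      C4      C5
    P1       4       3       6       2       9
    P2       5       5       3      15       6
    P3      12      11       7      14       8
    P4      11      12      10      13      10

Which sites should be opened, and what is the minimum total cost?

For any fixed open set, each restaurant goes to its cheapest open site; total = fixed + service.
{P1, P2}: C1→P1 4, C2→P1 3, C3→P2 3, C4→P1 2, C5→P2 6. Service 18; fixed 7; total 25.
{P1, P2, P3}: C1→P1 4, C2→P1 3, C3→P2 3, C4→P1 2, C5→P2 6. Service 18; fixed 10; total 28.
{P1, P2, P4}: service 18 + fixed 10 = 28
{P1, P2, P3, P4}: C1→P1 4, C2→P1 3, C3→P2 3, C4→P1 2, C5→P2 6. Service 18; fixed 13; total 31.
No other subset beats 25.

Open P1 and P2; minimum total cost 25.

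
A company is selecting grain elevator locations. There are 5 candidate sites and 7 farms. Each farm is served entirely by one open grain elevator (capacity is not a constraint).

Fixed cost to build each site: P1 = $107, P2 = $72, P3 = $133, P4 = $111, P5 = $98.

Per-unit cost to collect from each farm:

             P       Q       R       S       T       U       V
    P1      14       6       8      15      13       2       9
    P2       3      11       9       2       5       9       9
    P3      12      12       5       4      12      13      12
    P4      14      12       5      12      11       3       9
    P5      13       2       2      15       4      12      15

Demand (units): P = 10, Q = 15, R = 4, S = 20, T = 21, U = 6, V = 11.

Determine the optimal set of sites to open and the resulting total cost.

Open P2 and P5; minimum total cost 515.

For any fixed open set, each farm goes to its cheapest open site; total = fixed + service.
{P2, P5}: P→P2 3·10=30, Q→P5 2·15=30, R→P5 2·4=8, S→P2 2·20=40, T→P5 4·21=84, U→P2 9·6=54, V→P2 9·11=99. Service 345; fixed 170; total 515.
{P1, P2, P5}: service 303 + fixed 277 = 580
{P1, P2}: service 408 + fixed 179 = 587
{P1, P2, P3, P4, P5}: service 303 + fixed 521 = 824
No other subset beats 515.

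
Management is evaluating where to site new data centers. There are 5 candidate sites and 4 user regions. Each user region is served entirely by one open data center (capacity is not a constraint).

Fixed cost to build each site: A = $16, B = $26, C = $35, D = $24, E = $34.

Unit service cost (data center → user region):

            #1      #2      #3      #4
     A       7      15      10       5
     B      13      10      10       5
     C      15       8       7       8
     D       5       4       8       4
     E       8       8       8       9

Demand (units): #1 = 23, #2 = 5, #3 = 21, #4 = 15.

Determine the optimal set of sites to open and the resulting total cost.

For any fixed open set, each user region goes to its cheapest open site; total = fixed + service.
{D}: #1→D 5·23=115, #2→D 4·5=20, #3→D 8·21=168, #4→D 4·15=60. Service 363; fixed 24; total 387.
{C, D}: service 342 + fixed 59 = 401
{A, D}: service 363 + fixed 40 = 403
{A, B, C, D, E}: service 342 + fixed 135 = 477
No other subset beats 387.

Open D only; minimum total cost 387.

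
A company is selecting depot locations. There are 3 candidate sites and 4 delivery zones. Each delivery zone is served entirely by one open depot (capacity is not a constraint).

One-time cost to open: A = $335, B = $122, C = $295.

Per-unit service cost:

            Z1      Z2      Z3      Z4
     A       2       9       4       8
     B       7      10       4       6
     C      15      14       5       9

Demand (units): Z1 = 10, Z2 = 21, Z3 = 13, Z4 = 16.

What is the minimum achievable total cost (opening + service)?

Minimum total cost: 550

For any fixed open set, each delivery zone goes to its cheapest open site; total = fixed + service.
{B}: Z1→B 7·10=70, Z2→B 10·21=210, Z3→B 4·13=52, Z4→B 6·16=96. Service 428; fixed 122; total 550.
{A}: Z1→A 2·10=20, Z2→A 9·21=189, Z3→A 4·13=52, Z4→A 8·16=128. Service 389; fixed 335; total 724.
{A, B}: service 357 + fixed 457 = 814
{A, B, C}: service 357 + fixed 752 = 1109
(All 7 nonempty subsets were checked; B only is lowest.)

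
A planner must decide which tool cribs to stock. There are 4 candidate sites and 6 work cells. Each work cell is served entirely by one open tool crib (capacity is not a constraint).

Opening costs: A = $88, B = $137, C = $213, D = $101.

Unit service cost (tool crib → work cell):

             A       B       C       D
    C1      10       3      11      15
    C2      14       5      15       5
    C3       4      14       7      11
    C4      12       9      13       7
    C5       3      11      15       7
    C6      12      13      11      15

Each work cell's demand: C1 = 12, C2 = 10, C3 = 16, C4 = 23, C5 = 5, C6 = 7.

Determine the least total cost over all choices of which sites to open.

For any fixed open set, each work cell goes to its cheapest open site; total = fixed + service.
{A, B}: C1→B 3·12=36, C2→B 5·10=50, C3→A 4·16=64, C4→B 9·23=207, C5→A 3·5=15, C6→A 12·7=84. Service 456; fixed 225; total 681.
{A, D}: service 494 + fixed 189 = 683
{A, B, D}: service 410 + fixed 326 = 736
{A, B, C, D}: service 403 + fixed 539 = 942
No other subset beats 681.

Minimum total cost: 681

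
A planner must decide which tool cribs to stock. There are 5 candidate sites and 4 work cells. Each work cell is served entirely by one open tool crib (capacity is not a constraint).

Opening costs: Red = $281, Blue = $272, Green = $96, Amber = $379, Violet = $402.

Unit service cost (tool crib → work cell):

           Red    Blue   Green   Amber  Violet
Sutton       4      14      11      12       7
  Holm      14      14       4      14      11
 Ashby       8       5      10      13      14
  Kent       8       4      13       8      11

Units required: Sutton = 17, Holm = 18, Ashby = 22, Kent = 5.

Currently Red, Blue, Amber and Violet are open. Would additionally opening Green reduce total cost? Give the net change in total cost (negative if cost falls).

Current service cost with {Red, Blue, Amber, Violet}: 396.
Adding Green: each work cell re-picks its cheapest; new service cost 270, saving 126.
Extra fixed cost: 96. Net change = 96 − 126 = -30.
(Totals: 1730 → 1700.)

Yes — net change −30 (cost falls by 30).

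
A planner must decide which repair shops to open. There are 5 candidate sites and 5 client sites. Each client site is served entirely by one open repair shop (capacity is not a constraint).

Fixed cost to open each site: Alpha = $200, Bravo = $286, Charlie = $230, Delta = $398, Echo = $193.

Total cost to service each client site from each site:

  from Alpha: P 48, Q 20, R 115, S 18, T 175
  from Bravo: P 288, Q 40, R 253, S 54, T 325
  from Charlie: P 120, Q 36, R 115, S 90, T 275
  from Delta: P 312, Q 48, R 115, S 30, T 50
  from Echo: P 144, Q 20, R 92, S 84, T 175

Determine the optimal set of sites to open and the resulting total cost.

For any fixed open set, each client site goes to its cheapest open site; total = fixed + service.
{Alpha}: P→Alpha 48, Q→Alpha 20, R→Alpha 115, S→Alpha 18, T→Alpha 175. Service 376; fixed 200; total 576.
{Echo}: P→Echo 144, Q→Echo 20, R→Echo 92, S→Echo 84, T→Echo 175. Service 515; fixed 193; total 708.
{Alpha, Echo}: P→Alpha 48, Q→Alpha 20, R→Echo 92, S→Alpha 18, T→Alpha 175. Service 353; fixed 393; total 746.
{Alpha, Bravo, Charlie, Delta, Echo}: service 228 + fixed 1307 = 1535
No other subset beats 576.

Open Alpha only; minimum total cost 576.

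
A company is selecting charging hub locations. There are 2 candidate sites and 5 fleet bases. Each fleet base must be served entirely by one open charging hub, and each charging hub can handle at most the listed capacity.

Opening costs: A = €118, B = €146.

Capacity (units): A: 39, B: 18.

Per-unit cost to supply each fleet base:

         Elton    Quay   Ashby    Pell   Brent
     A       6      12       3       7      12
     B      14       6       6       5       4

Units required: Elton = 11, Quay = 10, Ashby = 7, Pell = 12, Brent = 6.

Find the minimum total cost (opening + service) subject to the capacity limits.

Minimum total cost: 519

Open {A, B}: Elton→A 6·11=66, Quay→B 6·10=60, Ashby→A 3·7=21, Pell→A 7·12=84, Brent→B 4·6=24.
Loads: A carries 30/39, B carries 16/18. Service 255; fixed 264; total 519.
Next best feasible plan costs 555.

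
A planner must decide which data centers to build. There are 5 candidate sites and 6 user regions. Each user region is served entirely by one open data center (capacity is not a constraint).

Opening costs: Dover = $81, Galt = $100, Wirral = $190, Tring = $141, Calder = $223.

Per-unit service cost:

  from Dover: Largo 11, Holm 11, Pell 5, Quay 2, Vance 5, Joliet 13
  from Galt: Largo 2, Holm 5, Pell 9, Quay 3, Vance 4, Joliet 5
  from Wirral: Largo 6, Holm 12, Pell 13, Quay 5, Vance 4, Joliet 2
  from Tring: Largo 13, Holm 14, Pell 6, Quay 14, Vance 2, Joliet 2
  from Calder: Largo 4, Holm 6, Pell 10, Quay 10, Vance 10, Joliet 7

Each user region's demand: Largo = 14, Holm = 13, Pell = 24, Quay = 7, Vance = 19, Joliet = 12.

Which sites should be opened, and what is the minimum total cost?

For any fixed open set, each user region goes to its cheapest open site; total = fixed + service.
{Dover, Galt}: Largo→Galt 2·14=28, Holm→Galt 5·13=65, Pell→Dover 5·24=120, Quay→Dover 2·7=14, Vance→Galt 4·19=76, Joliet→Galt 5·12=60. Service 363; fixed 181; total 544.
{Galt, Tring}: Largo→Galt 2·14=28, Holm→Galt 5·13=65, Pell→Tring 6·24=144, Quay→Galt 3·7=21, Vance→Tring 2·19=38, Joliet→Tring 2·12=24. Service 320; fixed 241; total 561.
{Galt}: Largo→Galt 2·14=28, Holm→Galt 5·13=65, Pell→Galt 9·24=216, Quay→Galt 3·7=21, Vance→Galt 4·19=76, Joliet→Galt 5·12=60. Service 466; fixed 100; total 566.
{Dover, Galt, Wirral, Tring, Calder}: service 289 + fixed 735 = 1024
No other subset beats 544.

Open Dover and Galt; minimum total cost 544.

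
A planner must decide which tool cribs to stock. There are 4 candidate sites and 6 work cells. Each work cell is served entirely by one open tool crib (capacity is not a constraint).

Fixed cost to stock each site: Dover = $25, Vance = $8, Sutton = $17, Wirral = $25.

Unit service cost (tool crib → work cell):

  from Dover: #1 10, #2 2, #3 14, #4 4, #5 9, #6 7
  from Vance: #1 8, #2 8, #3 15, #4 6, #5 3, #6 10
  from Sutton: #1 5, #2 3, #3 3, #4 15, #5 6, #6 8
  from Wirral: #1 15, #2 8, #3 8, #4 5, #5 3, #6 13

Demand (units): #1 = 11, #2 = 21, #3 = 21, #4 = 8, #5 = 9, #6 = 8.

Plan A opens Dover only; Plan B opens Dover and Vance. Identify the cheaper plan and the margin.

Plan B is cheaper by 68.

Plan A: {Dover}: #1→Dover 10·11=110, #2→Dover 2·21=42, #3→Dover 14·21=294, #4→Dover 4·8=32, #5→Dover 9·9=81, #6→Dover 7·8=56. Service 615; fixed 25; total 640.
Plan B: {Dover, Vance}: #1→Vance 8·11=88, #2→Dover 2·21=42, #3→Dover 14·21=294, #4→Dover 4·8=32, #5→Vance 3·9=27, #6→Dover 7·8=56. Service 539; fixed 33; total 572.
Difference: |640 − 572| = 68.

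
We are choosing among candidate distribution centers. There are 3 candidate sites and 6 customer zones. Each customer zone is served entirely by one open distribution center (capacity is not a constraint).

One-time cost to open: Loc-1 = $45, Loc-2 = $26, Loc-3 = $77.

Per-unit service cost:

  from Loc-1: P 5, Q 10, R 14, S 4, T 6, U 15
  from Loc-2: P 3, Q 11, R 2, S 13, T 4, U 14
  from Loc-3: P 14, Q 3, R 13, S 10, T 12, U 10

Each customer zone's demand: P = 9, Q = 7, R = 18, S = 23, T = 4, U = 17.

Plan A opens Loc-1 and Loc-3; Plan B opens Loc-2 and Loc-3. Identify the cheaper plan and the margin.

Plan B is cheaper by 105.

Plan A: {Loc-1, Loc-3}: P→Loc-1 5·9=45, Q→Loc-3 3·7=21, R→Loc-3 13·18=234, S→Loc-1 4·23=92, T→Loc-1 6·4=24, U→Loc-3 10·17=170. Service 586; fixed 122; total 708.
Plan B: {Loc-2, Loc-3}: P→Loc-2 3·9=27, Q→Loc-3 3·7=21, R→Loc-2 2·18=36, S→Loc-3 10·23=230, T→Loc-2 4·4=16, U→Loc-3 10·17=170. Service 500; fixed 103; total 603.
Difference: |708 − 603| = 105.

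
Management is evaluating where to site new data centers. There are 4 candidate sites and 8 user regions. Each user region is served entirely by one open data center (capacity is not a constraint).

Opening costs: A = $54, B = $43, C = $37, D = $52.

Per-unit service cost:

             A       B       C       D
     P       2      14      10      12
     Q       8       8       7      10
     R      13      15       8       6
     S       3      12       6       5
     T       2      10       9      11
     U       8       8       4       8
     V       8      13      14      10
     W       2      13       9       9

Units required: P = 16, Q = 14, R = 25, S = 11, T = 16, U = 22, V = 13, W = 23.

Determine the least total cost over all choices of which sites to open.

Minimum total cost: 724

For any fixed open set, each user region goes to its cheapest open site; total = fixed + service.
{A, C}: P→A 2·16=32, Q→C 7·14=98, R→C 8·25=200, S→A 3·11=33, T→A 2·16=32, U→C 4·22=88, V→A 8·13=104, W→A 2·23=46. Service 633; fixed 91; total 724.
{A, C, D}: P→A 2·16=32, Q→C 7·14=98, R→D 6·25=150, S→A 3·11=33, T→A 2·16=32, U→C 4·22=88, V→A 8·13=104, W→A 2·23=46. Service 583; fixed 143; total 726.
{A, B, C}: service 633 + fixed 134 = 767
{A, B, C, D}: P→A 2·16=32, Q→C 7·14=98, R→D 6·25=150, S→A 3·11=33, T→A 2·16=32, U→C 4·22=88, V→A 8·13=104, W→A 2·23=46. Service 583; fixed 186; total 769.
No other subset beats 724.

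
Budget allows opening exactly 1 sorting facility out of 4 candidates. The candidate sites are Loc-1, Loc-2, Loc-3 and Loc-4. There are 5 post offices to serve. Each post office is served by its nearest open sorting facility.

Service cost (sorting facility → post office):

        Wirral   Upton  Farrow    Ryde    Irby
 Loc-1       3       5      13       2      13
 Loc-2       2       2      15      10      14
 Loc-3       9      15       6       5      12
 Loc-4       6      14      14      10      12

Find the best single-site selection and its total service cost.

Choose Loc-1 only; total service cost 36.

With exactly 1 open, each post office uses its cheapest among the chosen.
{Loc-1}: Wirral→Loc-1 3, Upton→Loc-1 5, Farrow→Loc-1 13, Ryde→Loc-1 2, Irby→Loc-1 13. Service cost 36.
{Loc-2}: service cost 43
{Loc-3}: service cost 47
Among all 4 size-1 choices, {Loc-1} is lowest.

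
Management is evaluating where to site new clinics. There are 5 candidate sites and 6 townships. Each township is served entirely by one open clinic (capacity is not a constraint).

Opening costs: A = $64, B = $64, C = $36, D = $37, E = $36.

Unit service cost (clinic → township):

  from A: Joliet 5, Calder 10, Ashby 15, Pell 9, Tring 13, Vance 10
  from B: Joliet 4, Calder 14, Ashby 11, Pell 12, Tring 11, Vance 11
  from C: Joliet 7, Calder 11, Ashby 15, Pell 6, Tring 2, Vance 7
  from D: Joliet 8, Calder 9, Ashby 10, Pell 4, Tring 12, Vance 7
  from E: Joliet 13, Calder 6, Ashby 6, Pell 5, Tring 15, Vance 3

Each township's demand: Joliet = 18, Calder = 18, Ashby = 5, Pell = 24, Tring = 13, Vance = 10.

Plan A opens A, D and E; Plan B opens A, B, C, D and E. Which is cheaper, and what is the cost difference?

Plan B is cheaper by 48.

Plan A: {A, D, E}: Joliet→A 5·18=90, Calder→E 6·18=108, Ashby→E 6·5=30, Pell→D 4·24=96, Tring→D 12·13=156, Vance→E 3·10=30. Service 510; fixed 137; total 647.
Plan B: {A, B, C, D, E}: Joliet→B 4·18=72, Calder→E 6·18=108, Ashby→E 6·5=30, Pell→D 4·24=96, Tring→C 2·13=26, Vance→E 3·10=30. Service 362; fixed 237; total 599.
Difference: |647 − 599| = 48.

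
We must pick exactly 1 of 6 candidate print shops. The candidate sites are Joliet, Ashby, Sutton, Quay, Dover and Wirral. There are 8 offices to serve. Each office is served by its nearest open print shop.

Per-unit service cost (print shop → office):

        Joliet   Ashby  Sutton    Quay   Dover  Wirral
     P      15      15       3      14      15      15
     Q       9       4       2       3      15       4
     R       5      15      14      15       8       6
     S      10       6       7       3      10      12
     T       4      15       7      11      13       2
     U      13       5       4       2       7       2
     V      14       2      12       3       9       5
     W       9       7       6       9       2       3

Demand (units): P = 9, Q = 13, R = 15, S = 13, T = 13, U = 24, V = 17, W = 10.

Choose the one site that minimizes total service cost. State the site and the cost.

With exactly 1 open, each office uses its cheapest among the chosen.
{Wirral}: P→Wirral 15·9=135, Q→Wirral 4·13=52, R→Wirral 6·15=90, S→Wirral 12·13=156, T→Wirral 2·13=26, U→Wirral 2·24=48, V→Wirral 5·17=85, W→Wirral 3·10=30. Service cost 622.
{Quay}: service cost 761
{Sutton}: service cost 805
Among all 6 size-1 choices, {Wirral} is lowest.

Choose Wirral only; total service cost 622.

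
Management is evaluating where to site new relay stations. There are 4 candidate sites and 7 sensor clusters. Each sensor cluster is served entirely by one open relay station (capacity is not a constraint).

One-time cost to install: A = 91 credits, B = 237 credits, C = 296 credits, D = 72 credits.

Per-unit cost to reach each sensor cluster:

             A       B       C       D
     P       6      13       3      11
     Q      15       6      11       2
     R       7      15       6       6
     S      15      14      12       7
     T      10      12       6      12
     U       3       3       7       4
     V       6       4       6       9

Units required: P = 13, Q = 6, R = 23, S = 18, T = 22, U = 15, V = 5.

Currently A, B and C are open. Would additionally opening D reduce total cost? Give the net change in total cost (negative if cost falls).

Yes — net change −42 (cost falls by 42).

Current service cost with {A, B, C}: 626.
Adding D: each sensor cluster re-picks its cheapest; new service cost 512, saving 114.
Extra fixed cost: 72. Net change = 72 − 114 = -42.
(Totals: 1250 → 1208.)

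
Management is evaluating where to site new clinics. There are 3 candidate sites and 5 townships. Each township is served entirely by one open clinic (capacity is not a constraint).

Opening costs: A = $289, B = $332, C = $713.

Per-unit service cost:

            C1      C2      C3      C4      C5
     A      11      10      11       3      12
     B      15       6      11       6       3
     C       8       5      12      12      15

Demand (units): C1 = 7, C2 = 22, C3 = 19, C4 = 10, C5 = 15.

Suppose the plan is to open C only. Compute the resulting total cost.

Total cost: 1452

Each township is assigned to its cheapest site among the open ones.
{C}: C1→C 8·7=56, C2→C 5·22=110, C3→C 12·19=228, C4→C 12·10=120, C5→C 15·15=225. Service 739; fixed 713; total 1452.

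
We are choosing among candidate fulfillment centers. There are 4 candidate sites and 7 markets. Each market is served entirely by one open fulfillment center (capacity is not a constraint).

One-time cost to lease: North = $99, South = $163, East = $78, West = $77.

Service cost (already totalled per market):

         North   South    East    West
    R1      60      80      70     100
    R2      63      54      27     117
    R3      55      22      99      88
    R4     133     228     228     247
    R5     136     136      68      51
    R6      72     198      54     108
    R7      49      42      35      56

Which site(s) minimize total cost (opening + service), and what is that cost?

Open North and East; minimum total cost 609.

For any fixed open set, each market goes to its cheapest open site; total = fixed + service.
{North, East}: R1→North 60, R2→East 27, R3→North 55, R4→North 133, R5→East 68, R6→East 54, R7→East 35. Service 432; fixed 177; total 609.
{North, West}: R1→North 60, R2→North 63, R3→North 55, R4→North 133, R5→West 51, R6→North 72, R7→North 49. Service 483; fixed 176; total 659.
{East}: R1→East 70, R2→East 27, R3→East 99, R4→East 228, R5→East 68, R6→East 54, R7→East 35. Service 581; fixed 78; total 659.
{North, South, East, West}: service 382 + fixed 417 = 799
No other subset beats 609.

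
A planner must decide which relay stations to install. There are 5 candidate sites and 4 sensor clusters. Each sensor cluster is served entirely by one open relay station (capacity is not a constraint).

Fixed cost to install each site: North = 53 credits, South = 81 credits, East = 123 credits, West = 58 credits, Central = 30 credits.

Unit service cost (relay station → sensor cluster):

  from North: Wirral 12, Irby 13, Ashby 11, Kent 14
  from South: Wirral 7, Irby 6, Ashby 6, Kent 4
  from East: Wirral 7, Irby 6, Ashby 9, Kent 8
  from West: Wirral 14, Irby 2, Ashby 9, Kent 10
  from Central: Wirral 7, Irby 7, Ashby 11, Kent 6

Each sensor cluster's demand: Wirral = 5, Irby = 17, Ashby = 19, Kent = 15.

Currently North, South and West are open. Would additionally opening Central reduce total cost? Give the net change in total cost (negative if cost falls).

No — net change +30 (cost rises by 30).

Current service cost with {North, South, West}: 243.
Adding Central: each sensor cluster re-picks its cheapest; new service cost 243, saving 0.
Extra fixed cost: 30. Net change = 30 − 0 = 30.
(Totals: 435 → 465.)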